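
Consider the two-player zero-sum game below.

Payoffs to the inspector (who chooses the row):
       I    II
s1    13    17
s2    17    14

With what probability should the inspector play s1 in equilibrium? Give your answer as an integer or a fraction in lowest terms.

Row minima are 13 and 14, so the inspector's maximin is 14; column maxima are 17 and 17, so the inspectee's minimax is 17. These differ, so the equilibrium is in mixed strategies.
Let the inspector play s1 with probability p. The inspectee is indifferent when 13p + 17(1−p) = 17p + 14(1−p), giving p = 3/7.

3/7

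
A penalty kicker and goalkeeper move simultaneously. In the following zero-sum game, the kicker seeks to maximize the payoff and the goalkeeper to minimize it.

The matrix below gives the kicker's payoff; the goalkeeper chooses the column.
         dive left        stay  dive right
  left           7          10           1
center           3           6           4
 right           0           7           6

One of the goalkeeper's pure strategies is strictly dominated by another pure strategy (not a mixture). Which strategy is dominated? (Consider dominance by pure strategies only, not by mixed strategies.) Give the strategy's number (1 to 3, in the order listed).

2

The goalkeeper prefers columns that give the kicker less. Compare stay with dive left: 7 < 10, 3 < 6, 0 < 7.
So dive left strictly dominates stay for the goalkeeper; stay is strictly dominated.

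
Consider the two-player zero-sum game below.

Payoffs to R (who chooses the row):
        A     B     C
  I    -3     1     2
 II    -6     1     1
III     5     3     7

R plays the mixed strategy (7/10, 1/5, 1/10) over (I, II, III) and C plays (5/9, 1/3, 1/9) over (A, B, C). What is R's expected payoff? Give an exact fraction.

-9/10

Against (5/9, 1/3, 1/9), each row's expected payoff is I: -10/9; II: -26/9; III: 41/9.
Taking the (7/10, 1/5, 1/10)-weighted average: (7/10)·(-10/9) + (1/5)·(-26/9) + (1/10)·(41/9) = -9/10.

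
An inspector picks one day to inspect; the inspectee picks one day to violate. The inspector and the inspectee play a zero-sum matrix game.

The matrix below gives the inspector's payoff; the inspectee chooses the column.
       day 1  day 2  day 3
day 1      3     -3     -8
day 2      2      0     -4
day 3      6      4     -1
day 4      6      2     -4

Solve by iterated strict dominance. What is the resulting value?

Row day 1 is strictly dominated by row day 3 (6>3, 4>-3, -1>-8); eliminate day 1.
Column day 1 is strictly dominated by day 2 for the inspectee (0<2, 4<6, 2<6); eliminate day 1.
Row day 4 is strictly dominated by row day 3 (4>2, -1>-4); eliminate day 4.
Row day 2 is strictly dominated by row day 3 (4>0, -1>-4); eliminate day 2.
Column day 2 is strictly dominated by day 3 for the inspectee (-1<4); eliminate day 2.
Only (day 3, day 3) remains, with payoff -1.

-1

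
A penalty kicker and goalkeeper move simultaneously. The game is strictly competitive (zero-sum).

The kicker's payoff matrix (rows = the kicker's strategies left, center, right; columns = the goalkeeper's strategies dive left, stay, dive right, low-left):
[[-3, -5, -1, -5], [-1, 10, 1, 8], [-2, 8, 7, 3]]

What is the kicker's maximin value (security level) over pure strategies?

The worst-case payoff for each row is left: -5, center: -1, right: -2.
The best of these is -1.

-1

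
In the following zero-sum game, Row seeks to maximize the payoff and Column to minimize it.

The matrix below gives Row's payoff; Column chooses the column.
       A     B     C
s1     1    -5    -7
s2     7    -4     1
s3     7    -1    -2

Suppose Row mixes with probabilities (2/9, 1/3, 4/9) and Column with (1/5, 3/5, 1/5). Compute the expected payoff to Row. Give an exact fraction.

-46/45

Against (1/5, 3/5, 1/5), each row's expected payoff is s1: -21/5; s2: -4/5; s3: 2/5.
Taking the (2/9, 1/3, 4/9)-weighted average: (2/9)·(-21/5) + (1/3)·(-4/5) + (4/9)·(2/5) = -46/45.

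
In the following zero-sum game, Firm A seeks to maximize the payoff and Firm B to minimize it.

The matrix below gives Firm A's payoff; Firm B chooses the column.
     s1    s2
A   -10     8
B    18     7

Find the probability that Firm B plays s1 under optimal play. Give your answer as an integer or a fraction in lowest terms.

1/29

Row minima are -10 and 7, so Firm A's maximin is 7; column maxima are 18 and 8, so Firm B's minimax is 8. These differ, so the equilibrium is in mixed strategies.
Let Firm B play s1 with probability q. Firm A is indifferent when −10q + 8(1−q) = 18q + 7(1−q), giving q = 1/29.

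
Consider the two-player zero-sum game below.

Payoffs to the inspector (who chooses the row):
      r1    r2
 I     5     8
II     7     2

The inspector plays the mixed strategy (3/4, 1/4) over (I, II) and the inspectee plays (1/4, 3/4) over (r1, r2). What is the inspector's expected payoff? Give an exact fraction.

25/4

Against (1/4, 3/4), each row's expected payoff is I: 29/4; II: 13/4.
Taking the (3/4, 1/4)-weighted average: (3/4)·(29/4) + (1/4)·(13/4) = 25/4.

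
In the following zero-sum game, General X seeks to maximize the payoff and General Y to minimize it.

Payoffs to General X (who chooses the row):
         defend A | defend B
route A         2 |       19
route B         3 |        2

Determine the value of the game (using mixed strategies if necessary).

53/18

Row minima are 2 and 2, so General X's maximin is 2; column maxima are 3 and 19, so General Y's minimax is 3. These differ, so the equilibrium is in mixed strategies.
Let General X play route A with probability p. General Y is indifferent when 2p + 3(1−p) = 19p + 2(1−p), giving p = 1/18.
Let General Y play defend A with probability q. General X is indifferent when 2q + 19(1−q) = 3q + 2(1−q), giving q = 17/18.
The value is 2·(17/18) + (19)·(1/18) = 53/18.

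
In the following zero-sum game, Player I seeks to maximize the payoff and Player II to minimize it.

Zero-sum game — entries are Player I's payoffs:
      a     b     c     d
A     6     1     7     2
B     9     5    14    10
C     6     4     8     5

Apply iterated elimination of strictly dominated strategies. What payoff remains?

Column d is strictly dominated by b for Player II (1<2, 5<10, 4<5); eliminate d.
Column a is strictly dominated by b for Player II (1<6, 5<9, 4<6); eliminate a.
Column c is strictly dominated by b for Player II (1<7, 5<14, 4<8); eliminate c.
Row A is strictly dominated by row B (5>1); eliminate A.
Row C is strictly dominated by row B (5>4); eliminate C.
Only (B, b) remains, with payoff 5.

5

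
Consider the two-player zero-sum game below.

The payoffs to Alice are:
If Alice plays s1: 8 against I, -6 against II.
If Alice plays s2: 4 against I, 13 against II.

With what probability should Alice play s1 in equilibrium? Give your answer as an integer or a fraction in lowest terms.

9/23

Row minima are -6 and 4, so Alice's maximin is 4; column maxima are 8 and 13, so Bob's minimax is 8. These differ, so the equilibrium is in mixed strategies.
Let Alice play s1 with probability p. Bob is indifferent when 8p + 4(1−p) = −6p + 13(1−p), giving p = 9/23.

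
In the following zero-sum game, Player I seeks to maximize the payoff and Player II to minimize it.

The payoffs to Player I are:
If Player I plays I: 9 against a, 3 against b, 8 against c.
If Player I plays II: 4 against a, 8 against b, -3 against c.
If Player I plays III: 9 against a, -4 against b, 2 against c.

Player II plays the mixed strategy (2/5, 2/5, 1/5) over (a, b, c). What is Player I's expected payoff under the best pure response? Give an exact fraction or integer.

32/5

I: (9)·(2/5) + (3)·(2/5) + (8)·(1/5) = 32/5.
II: (4)·(2/5) + (8)·(2/5) + (-3)·(1/5) = 21/5.
III: (9)·(2/5) + (-4)·(2/5) + (2)·(1/5) = 12/5.
The best pure response is I with expected payoff 32/5.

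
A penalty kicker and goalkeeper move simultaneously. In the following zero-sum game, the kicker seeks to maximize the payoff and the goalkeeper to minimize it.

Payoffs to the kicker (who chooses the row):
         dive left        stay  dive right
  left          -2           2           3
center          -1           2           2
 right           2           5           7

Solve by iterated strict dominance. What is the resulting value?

2

Row left is strictly dominated by row right (2>-2, 5>2, 7>3); eliminate left.
Row center is strictly dominated by row right (2>-1, 5>2, 7>2); eliminate center.
Column dive right is strictly dominated by dive left for the goalkeeper (2<7); eliminate dive right.
Column stay is strictly dominated by dive left for the goalkeeper (2<5); eliminate stay.
Only (right, dive left) remains, with payoff 2.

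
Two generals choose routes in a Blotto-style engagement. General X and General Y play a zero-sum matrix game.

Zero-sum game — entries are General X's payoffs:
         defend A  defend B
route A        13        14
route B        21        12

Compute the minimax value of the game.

Row minima are 13 and 12, so General X's maximin is 13; column maxima are 21 and 14, so General Y's minimax is 14. These differ, so the equilibrium is in mixed strategies.
Let General X play route A with probability p. General Y is indifferent when 13p + 21(1−p) = 14p + 12(1−p), giving p = 9/10.
Let General Y play defend A with probability q. General X is indifferent when 13q + 14(1−q) = 21q + 12(1−q), giving q = 1/5.
The value is 13·(1/5) + (14)·(4/5) = 69/5.

69/5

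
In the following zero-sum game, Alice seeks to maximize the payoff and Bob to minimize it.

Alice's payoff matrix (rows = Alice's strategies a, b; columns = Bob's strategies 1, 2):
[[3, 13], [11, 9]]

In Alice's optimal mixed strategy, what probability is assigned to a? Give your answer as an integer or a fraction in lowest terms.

Row minima are 3 and 9, so Alice's maximin is 9; column maxima are 11 and 13, so Bob's minimax is 11. These differ, so the equilibrium is in mixed strategies.
Let Alice play a with probability p. Bob is indifferent when 3p + 11(1−p) = 13p + 9(1−p), giving p = 1/6.

1/6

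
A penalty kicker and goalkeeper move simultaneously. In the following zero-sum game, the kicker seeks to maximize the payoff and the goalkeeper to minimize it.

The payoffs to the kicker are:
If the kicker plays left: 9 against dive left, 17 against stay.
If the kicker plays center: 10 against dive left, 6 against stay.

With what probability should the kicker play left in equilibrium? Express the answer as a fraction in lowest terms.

1/3

Row minima are 9 and 6, so the kicker's maximin is 9; column maxima are 10 and 17, so the goalkeeper's minimax is 10. These differ, so the equilibrium is in mixed strategies.
Let the kicker play left with probability p. The goalkeeper is indifferent when 9p + 10(1−p) = 17p + 6(1−p), giving p = 1/3.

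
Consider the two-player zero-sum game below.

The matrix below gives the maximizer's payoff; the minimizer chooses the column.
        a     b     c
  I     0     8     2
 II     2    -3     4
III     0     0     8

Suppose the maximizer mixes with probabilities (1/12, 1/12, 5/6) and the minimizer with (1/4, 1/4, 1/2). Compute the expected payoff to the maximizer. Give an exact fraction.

179/48

Against (1/4, 1/4, 1/2), each row's expected payoff is I: 3; II: 7/4; III: 4.
Taking the (1/12, 1/12, 5/6)-weighted average: (1/12)·(3) + (1/12)·(7/4) + (5/6)·(4) = 179/48.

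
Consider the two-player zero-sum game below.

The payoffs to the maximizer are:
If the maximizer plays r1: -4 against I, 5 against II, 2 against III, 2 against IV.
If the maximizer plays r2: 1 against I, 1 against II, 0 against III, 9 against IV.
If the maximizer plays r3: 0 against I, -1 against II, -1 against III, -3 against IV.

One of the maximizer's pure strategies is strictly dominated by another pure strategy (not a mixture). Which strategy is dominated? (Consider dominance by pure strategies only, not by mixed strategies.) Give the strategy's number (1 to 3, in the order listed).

Compare r3 with r2: 1 > 0, 1 > -1, 0 > -1, 9 > -3.
So r2 strictly dominates r3 for the maximizer; r3 is strictly dominated.

3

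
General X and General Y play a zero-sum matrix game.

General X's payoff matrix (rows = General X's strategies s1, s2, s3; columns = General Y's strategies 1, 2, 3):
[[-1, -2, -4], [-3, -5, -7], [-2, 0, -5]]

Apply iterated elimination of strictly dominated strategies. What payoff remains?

Column 2 is strictly dominated by 3 for General Y (-4<-2, -7<-5, -5<0); eliminate 2.
Row s2 is strictly dominated by row s1 (-1>-3, -4>-7); eliminate s2.
Column 1 is strictly dominated by 3 for General Y (-4<-1, -5<-2); eliminate 1.
Row s3 is strictly dominated by row s1 (-4>-5); eliminate s3.
Only (s1, 3) remains, with payoff -4.

-4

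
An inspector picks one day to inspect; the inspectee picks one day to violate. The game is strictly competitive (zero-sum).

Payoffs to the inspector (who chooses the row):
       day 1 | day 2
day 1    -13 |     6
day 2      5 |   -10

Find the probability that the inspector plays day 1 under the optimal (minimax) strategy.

Row minima are -13 and -10, so the inspector's maximin is -10; column maxima are 5 and 6, so the inspectee's minimax is 5. These differ, so the equilibrium is in mixed strategies.
Let the inspector play day 1 with probability p. The inspectee is indifferent when −13p + 5(1−p) = 6p − 10(1−p), giving p = 15/34.

15/34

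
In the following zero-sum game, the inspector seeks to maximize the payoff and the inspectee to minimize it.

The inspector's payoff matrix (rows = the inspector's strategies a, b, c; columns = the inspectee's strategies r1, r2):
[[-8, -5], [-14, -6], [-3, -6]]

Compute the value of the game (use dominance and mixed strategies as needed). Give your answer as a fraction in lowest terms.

Row b is strictly dominated by row a, so the inspector never plays it.
The remaining 2×2 game on (a, c) × (r1, r2) has no saddle point. Let the inspector play a with probability p; indifference gives −8p − 3(1−p) = −5p − 6(1−p), so p = 1/2.
Similarly the inspectee's optimal q on r1 is 1/6, and the value is -8·(1/6) + (-5)·(5/6) = -11/2.

-11/2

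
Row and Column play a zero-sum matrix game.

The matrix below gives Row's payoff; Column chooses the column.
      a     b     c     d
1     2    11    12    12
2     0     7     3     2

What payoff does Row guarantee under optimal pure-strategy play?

Row minima: 2, 0 → Row's maximin is 2.
Column maxima: 2, 11, 12, 12 → Column's minimax is 2.
They coincide at (1, a), so the value is 2.

2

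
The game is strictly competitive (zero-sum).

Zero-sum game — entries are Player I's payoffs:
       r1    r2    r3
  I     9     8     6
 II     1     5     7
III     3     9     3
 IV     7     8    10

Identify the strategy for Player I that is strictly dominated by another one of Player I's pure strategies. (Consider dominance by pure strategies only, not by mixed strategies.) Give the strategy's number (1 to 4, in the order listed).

Compare II with IV: 7 > 1, 8 > 5, 10 > 7.
So IV strictly dominates II for Player I; II is strictly dominated.

2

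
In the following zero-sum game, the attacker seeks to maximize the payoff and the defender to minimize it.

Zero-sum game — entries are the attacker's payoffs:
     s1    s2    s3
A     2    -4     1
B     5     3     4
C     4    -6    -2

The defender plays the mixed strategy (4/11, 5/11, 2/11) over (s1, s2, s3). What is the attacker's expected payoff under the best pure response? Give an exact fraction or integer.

A: (2)·(4/11) + (-4)·(5/11) + (1)·(2/11) = -10/11.
B: (5)·(4/11) + (3)·(5/11) + (4)·(2/11) = 43/11.
C: (4)·(4/11) + (-6)·(5/11) + (-2)·(2/11) = -18/11.
The best pure response is B with expected payoff 43/11.

43/11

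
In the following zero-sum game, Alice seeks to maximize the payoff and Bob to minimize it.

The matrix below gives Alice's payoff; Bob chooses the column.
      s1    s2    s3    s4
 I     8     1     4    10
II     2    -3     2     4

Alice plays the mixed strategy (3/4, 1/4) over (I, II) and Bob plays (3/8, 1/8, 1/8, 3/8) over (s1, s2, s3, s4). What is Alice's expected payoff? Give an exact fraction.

Against (3/8, 1/8, 1/8, 3/8), each row's expected payoff is I: 59/8; II: 17/8.
Taking the (3/4, 1/4)-weighted average: (3/4)·(59/8) + (1/4)·(17/8) = 97/16.

97/16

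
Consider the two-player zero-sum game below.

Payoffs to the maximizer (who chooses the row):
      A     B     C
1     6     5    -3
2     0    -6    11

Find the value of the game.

Column A is strictly dominated by B for the minimizer (it gives the maximizer more in every row).
The remaining 2×2 game on (1, 2) × (B, C) has no saddle point. Let the maximizer play 1 with probability p; indifference gives 5p − 6(1−p) = −3p + 11(1−p), so p = 17/25.
Similarly the minimizer's optimal q on B is 14/25, and the value is 5·(14/25) + (-3)·(11/25) = 37/25.

37/25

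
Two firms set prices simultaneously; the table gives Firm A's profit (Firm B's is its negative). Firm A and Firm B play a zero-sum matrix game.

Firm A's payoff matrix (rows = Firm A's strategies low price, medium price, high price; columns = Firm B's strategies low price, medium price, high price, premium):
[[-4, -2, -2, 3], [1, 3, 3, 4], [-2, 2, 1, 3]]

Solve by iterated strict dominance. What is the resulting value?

1

Row high price is strictly dominated by row medium price (1>-2, 3>2, 3>1, 4>3); eliminate high price.
Row low price is strictly dominated by row medium price (1>-4, 3>-2, 3>-2, 4>3); eliminate low price.
Column high price is strictly dominated by low price for Firm B (1<3); eliminate high price.
Column premium is strictly dominated by low price for Firm B (1<4); eliminate premium.
Column medium price is strictly dominated by low price for Firm B (1<3); eliminate medium price.
Only (medium price, low price) remains, with payoff 1.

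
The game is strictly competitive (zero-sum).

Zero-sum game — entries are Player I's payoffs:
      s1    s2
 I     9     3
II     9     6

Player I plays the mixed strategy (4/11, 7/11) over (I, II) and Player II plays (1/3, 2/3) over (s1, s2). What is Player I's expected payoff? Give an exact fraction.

69/11

Against (1/3, 2/3), each row's expected payoff is I: 5; II: 7.
Taking the (4/11, 7/11)-weighted average: (4/11)·(5) + (7/11)·(7) = 69/11.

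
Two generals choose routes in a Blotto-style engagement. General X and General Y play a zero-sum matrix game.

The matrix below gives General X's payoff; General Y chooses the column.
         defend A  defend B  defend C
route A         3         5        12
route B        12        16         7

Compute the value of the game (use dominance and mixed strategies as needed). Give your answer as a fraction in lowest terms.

123/14

Column defend B is strictly dominated by defend A for General Y (it gives General X more in every row).
The remaining 2×2 game on (route A, route B) × (defend A, defend C) has no saddle point. Let General X play route A with probability p; indifference gives 3p + 12(1−p) = 12p + 7(1−p), so p = 5/14.
Similarly General Y's optimal q on defend A is 5/14, and the value is 3·(5/14) + (12)·(9/14) = 123/14.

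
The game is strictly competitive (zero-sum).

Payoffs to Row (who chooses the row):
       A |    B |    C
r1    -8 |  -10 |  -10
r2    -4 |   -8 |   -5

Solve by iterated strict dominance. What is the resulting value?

-8

Column A is strictly dominated by B for Column (-10<-8, -8<-4); eliminate A.
Row r1 is strictly dominated by row r2 (-8>-10, -5>-10); eliminate r1.
Column C is strictly dominated by B for Column (-8<-5); eliminate C.
Only (r2, B) remains, with payoff -8.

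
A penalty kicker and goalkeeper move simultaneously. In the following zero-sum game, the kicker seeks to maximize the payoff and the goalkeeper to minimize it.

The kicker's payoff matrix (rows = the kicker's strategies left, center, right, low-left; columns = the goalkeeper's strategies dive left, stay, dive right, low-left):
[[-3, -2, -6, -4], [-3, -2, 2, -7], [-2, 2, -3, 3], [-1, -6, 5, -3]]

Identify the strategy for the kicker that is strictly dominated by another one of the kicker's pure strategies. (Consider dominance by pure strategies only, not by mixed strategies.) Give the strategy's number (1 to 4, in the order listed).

Compare left with right: -2 > -3, 2 > -2, -3 > -6, 3 > -4.
So right strictly dominates left for the kicker; left is strictly dominated.

1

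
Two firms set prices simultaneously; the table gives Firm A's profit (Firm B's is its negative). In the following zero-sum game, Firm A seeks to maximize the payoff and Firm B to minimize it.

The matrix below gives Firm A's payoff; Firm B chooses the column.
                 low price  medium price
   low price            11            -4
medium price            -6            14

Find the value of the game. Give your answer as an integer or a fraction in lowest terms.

Row minima are -4 and -6, so Firm A's maximin is -4; column maxima are 11 and 14, so Firm B's minimax is 11. These differ, so the equilibrium is in mixed strategies.
Let Firm A play low price with probability p. Firm B is indifferent when 11p − 6(1−p) = −4p + 14(1−p), giving p = 4/7.
Let Firm B play low price with probability q. Firm A is indifferent when 11q − 4(1−q) = −6q + 14(1−q), giving q = 18/35.
The value is 11·(18/35) + (-4)·(17/35) = 26/7.

26/7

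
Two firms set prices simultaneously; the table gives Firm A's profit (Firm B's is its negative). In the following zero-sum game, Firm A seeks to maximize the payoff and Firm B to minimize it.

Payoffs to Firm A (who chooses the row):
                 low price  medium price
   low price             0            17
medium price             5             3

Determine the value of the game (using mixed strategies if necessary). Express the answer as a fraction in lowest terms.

Row minima are 0 and 3, so Firm A's maximin is 3; column maxima are 5 and 17, so Firm B's minimax is 5. These differ, so the equilibrium is in mixed strategies.
Let Firm A play low price with probability p. Firm B is indifferent when 5(1−p) = 17p + 3(1−p), giving p = 2/19.
Let Firm B play low price with probability q. Firm A is indifferent when 17(1−q) = 5q + 3(1−q), giving q = 14/19.
The value is 0·(14/19) + (17)·(5/19) = 85/19.

85/19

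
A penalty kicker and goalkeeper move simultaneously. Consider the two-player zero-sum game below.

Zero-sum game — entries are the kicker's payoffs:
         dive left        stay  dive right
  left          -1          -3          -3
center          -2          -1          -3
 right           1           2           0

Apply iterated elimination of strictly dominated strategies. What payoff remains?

Row center is strictly dominated by row right (1>-2, 2>-1, 0>-3); eliminate center.
Row left is strictly dominated by row right (1>-1, 2>-3, 0>-3); eliminate left.
Column dive left is strictly dominated by dive right for the goalkeeper (0<1); eliminate dive left.
Column stay is strictly dominated by dive right for the goalkeeper (0<2); eliminate stay.
Only (right, dive right) remains, with payoff 0.

0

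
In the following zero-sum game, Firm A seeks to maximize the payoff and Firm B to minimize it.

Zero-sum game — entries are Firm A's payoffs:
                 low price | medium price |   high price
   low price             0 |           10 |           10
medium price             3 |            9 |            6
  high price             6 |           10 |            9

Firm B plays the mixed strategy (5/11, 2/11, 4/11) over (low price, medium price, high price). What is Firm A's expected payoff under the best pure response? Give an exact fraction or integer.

86/11

low price: (0)·(5/11) + (10)·(2/11) + (10)·(4/11) = 60/11.
medium price: (3)·(5/11) + (9)·(2/11) + (6)·(4/11) = 57/11.
high price: (6)·(5/11) + (10)·(2/11) + (9)·(4/11) = 86/11.
The best pure response is high price with expected payoff 86/11.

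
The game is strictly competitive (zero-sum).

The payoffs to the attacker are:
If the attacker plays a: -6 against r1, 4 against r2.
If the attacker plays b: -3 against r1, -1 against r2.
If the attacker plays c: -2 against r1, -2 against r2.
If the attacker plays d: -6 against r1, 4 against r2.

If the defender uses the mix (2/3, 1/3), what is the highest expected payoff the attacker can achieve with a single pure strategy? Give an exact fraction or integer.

-2

a: (-6)·(2/3) + (4)·(1/3) = -8/3.
b: (-3)·(2/3) + (-1)·(1/3) = -7/3.
c: (-2)·(2/3) + (-2)·(1/3) = -2.
d: (-6)·(2/3) + (4)·(1/3) = -8/3.
The best pure response is c with expected payoff -2.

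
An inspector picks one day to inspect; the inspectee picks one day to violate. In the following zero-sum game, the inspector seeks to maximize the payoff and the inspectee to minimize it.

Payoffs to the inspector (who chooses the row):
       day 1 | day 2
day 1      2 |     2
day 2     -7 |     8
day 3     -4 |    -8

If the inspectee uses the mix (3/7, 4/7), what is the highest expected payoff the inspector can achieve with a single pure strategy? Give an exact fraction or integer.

day 1: (2)·(3/7) + (2)·(4/7) = 2.
day 2: (-7)·(3/7) + (8)·(4/7) = 11/7.
day 3: (-4)·(3/7) + (-8)·(4/7) = -44/7.
The best pure response is day 1 with expected payoff 2.

2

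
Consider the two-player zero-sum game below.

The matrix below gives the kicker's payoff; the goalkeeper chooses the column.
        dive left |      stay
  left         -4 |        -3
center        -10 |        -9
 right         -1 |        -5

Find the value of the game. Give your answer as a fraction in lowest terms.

Row center is strictly dominated by row left, so the kicker never plays it.
The remaining 2×2 game on (left, right) × (dive left, stay) has no saddle point. Let the kicker play left with probability p; indifference gives −4p − (1−p) = −3p − 5(1−p), so p = 4/5.
Similarly the goalkeeper's optimal q on dive left is 2/5, and the value is -4·(2/5) + (-3)·(3/5) = -17/5.

-17/5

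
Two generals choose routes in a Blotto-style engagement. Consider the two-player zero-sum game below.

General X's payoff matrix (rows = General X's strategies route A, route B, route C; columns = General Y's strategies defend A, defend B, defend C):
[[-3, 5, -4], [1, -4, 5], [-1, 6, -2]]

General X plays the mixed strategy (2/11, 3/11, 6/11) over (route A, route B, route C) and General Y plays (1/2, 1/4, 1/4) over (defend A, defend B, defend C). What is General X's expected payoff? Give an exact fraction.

1/4

Against (1/2, 1/4, 1/4), each row's expected payoff is route A: -5/4; route B: 3/4; route C: 1/2.
Taking the (2/11, 3/11, 6/11)-weighted average: (2/11)·(-5/4) + (3/11)·(3/4) + (6/11)·(1/2) = 1/4.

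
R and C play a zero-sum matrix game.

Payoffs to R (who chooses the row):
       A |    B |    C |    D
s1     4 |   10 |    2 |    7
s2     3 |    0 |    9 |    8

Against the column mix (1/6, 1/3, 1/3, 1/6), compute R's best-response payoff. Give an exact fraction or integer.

35/6

s1: (4)·(1/6) + (10)·(1/3) + (2)·(1/3) + (7)·(1/6) = 35/6.
s2: (3)·(1/6) + (0)·(1/3) + (9)·(1/3) + (8)·(1/6) = 29/6.
The best pure response is s1 with expected payoff 35/6.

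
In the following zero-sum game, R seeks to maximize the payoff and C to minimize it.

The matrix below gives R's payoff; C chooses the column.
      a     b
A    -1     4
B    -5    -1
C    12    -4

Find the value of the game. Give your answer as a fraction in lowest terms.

44/21

Row B is strictly dominated by row A, so R never plays it.
The remaining 2×2 game on (A, C) × (a, b) has no saddle point. Let R play A with probability p; indifference gives −p + 12(1−p) = 4p − 4(1−p), so p = 16/21.
Similarly C's optimal q on a is 8/21, and the value is -1·(8/21) + (4)·(13/21) = 44/21.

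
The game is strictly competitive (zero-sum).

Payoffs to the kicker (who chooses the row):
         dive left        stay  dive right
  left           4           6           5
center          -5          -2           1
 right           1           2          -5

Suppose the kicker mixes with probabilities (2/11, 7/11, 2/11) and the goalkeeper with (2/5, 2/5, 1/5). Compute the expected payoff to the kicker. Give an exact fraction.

-39/55

Against (2/5, 2/5, 1/5), each row's expected payoff is left: 5; center: -13/5; right: 1/5.
Taking the (2/11, 7/11, 2/11)-weighted average: (2/11)·(5) + (7/11)·(-13/5) + (2/11)·(1/5) = -39/55.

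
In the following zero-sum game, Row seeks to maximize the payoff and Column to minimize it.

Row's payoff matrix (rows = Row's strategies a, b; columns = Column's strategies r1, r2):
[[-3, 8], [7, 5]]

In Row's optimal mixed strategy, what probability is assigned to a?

Row minima are -3 and 5, so Row's maximin is 5; column maxima are 7 and 8, so Column's minimax is 7. These differ, so the equilibrium is in mixed strategies.
Let Row play a with probability p. Column is indifferent when −3p + 7(1−p) = 8p + 5(1−p), giving p = 2/13.

2/13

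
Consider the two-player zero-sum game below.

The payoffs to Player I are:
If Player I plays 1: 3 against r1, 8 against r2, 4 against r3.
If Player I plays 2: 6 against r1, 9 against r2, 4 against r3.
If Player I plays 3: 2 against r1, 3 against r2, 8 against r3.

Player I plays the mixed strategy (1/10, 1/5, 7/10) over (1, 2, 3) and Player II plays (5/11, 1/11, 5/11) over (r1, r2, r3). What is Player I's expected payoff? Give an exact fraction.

Against (5/11, 1/11, 5/11), each row's expected payoff is 1: 43/11; 2: 59/11; 3: 53/11.
Taking the (1/10, 1/5, 7/10)-weighted average: (1/10)·(43/11) + (1/5)·(59/11) + (7/10)·(53/11) = 266/55.

266/55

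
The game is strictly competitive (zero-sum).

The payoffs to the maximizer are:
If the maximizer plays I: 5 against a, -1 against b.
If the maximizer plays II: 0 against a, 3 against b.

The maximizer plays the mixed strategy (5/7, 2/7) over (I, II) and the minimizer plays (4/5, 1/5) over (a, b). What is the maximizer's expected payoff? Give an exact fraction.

101/35

Against (4/5, 1/5), each row's expected payoff is I: 19/5; II: 3/5.
Taking the (5/7, 2/7)-weighted average: (5/7)·(19/5) + (2/7)·(3/5) = 101/35.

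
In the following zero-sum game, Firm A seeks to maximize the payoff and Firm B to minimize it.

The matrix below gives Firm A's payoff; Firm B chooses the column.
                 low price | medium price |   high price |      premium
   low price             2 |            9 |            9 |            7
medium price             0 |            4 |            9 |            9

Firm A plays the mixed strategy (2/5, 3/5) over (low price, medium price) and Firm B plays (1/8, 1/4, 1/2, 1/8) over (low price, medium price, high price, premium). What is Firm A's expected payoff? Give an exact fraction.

57/8

Against (1/8, 1/4, 1/2, 1/8), each row's expected payoff is low price: 63/8; medium price: 53/8.
Taking the (2/5, 3/5)-weighted average: (2/5)·(63/8) + (3/5)·(53/8) = 57/8.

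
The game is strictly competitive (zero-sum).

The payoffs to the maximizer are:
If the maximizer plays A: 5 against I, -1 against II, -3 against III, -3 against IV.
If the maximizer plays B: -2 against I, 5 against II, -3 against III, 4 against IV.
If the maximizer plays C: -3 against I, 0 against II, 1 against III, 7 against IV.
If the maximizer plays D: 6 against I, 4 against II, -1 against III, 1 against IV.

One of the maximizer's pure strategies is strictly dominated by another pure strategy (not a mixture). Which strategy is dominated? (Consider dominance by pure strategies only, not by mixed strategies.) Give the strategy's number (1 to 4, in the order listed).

1

Compare A with D: 6 > 5, 4 > -1, -1 > -3, 1 > -3.
So D strictly dominates A for the maximizer; A is strictly dominated.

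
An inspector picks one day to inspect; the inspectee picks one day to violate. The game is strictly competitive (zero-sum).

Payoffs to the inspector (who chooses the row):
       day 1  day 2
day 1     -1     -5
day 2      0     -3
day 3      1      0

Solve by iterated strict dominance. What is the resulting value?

0

Column day 1 is strictly dominated by day 2 for the inspectee (-5<-1, -3<0, 0<1); eliminate day 1.
Row day 1 is strictly dominated by row day 2 (-3>-5); eliminate day 1.
Row day 2 is strictly dominated by row day 3 (0>-3); eliminate day 2.
Only (day 3, day 2) remains, with payoff 0.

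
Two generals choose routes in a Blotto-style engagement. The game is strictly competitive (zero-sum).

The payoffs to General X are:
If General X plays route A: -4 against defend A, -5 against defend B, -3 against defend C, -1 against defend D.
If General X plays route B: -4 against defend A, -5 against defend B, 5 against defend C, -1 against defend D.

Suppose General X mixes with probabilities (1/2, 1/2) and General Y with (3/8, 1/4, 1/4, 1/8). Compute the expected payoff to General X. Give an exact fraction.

Against (3/8, 1/4, 1/4, 1/8), each row's expected payoff is route A: -29/8; route B: -13/8.
Taking the (1/2, 1/2)-weighted average: (1/2)·(-29/8) + (1/2)·(-13/8) = -21/8.

-21/8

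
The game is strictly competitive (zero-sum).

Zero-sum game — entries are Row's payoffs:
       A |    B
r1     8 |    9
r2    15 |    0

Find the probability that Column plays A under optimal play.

9/16

Row minima are 8 and 0, so Row's maximin is 8; column maxima are 15 and 9, so Column's minimax is 9. These differ, so the equilibrium is in mixed strategies.
Let Column play A with probability q. Row is indifferent when 8q + 9(1−q) = 15q, giving q = 9/16.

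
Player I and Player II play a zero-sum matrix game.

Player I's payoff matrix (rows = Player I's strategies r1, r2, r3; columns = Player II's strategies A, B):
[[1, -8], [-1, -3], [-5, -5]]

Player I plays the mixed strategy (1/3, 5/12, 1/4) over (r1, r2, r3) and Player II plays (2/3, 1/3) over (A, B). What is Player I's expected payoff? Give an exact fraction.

Against (2/3, 1/3), each row's expected payoff is r1: -2; r2: -5/3; r3: -5.
Taking the (1/3, 5/12, 1/4)-weighted average: (1/3)·(-2) + (5/12)·(-5/3) + (1/4)·(-5) = -47/18.

-47/18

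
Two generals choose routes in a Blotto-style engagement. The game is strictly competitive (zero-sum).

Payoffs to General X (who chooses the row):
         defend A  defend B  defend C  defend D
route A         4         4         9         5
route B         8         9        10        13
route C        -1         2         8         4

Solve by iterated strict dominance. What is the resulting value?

Row route C is strictly dominated by row route A (4>-1, 4>2, 9>8, 5>4); eliminate route C.
Column defend C is strictly dominated by defend A for General Y (4<9, 8<10); eliminate defend C.
Column defend D is strictly dominated by defend A for General Y (4<5, 8<13); eliminate defend D.
Row route A is strictly dominated by row route B (8>4, 9>4); eliminate route A.
Column defend B is strictly dominated by defend A for General Y (8<9); eliminate defend B.
Only (route B, defend A) remains, with payoff 8.

8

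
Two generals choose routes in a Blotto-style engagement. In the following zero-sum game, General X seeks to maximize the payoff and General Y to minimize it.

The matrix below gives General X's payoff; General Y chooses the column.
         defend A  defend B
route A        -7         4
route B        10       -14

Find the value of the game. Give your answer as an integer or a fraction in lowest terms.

-58/35

Row minima are -7 and -14, so General X's maximin is -7; column maxima are 10 and 4, so General Y's minimax is 4. These differ, so the equilibrium is in mixed strategies.
Let General X play route A with probability p. General Y is indifferent when −7p + 10(1−p) = 4p − 14(1−p), giving p = 24/35.
Let General Y play defend A with probability q. General X is indifferent when −7q + 4(1−q) = 10q − 14(1−q), giving q = 18/35.
The value is -7·(18/35) + (4)·(17/35) = -58/35.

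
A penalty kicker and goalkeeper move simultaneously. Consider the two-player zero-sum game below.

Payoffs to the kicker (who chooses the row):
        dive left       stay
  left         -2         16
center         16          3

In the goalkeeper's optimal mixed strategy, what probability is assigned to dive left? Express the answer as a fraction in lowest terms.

13/31

Row minima are -2 and 3, so the kicker's maximin is 3; column maxima are 16 and 16, so the goalkeeper's minimax is 16. These differ, so the equilibrium is in mixed strategies.
Let the goalkeeper play dive left with probability q. The kicker is indifferent when −2q + 16(1−q) = 16q + 3(1−q), giving q = 13/31.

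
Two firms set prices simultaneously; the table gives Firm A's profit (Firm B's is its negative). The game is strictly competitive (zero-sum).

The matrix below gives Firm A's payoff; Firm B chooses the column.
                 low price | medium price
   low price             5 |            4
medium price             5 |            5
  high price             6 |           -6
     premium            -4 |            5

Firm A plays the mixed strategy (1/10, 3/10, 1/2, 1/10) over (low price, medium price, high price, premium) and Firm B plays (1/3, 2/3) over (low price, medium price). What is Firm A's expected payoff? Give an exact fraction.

17/15

Against (1/3, 2/3), each row's expected payoff is low price: 13/3; medium price: 5; high price: -2; premium: 2.
Taking the (1/10, 3/10, 1/2, 1/10)-weighted average: (1/10)·(13/3) + (3/10)·(5) + (1/2)·(-2) + (1/10)·(2) = 17/15.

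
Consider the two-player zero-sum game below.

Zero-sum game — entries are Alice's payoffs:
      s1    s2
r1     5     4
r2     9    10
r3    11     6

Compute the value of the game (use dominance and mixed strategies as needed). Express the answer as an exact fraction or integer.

28/3

Row r1 is strictly dominated by row r2, so Alice never plays it.
The remaining 2×2 game on (r2, r3) × (s1, s2) has no saddle point. Let Alice play r2 with probability p; indifference gives 9p + 11(1−p) = 10p + 6(1−p), so p = 5/6.
Similarly Bob's optimal q on s1 is 2/3, and the value is 9·(2/3) + (10)·(1/3) = 28/3.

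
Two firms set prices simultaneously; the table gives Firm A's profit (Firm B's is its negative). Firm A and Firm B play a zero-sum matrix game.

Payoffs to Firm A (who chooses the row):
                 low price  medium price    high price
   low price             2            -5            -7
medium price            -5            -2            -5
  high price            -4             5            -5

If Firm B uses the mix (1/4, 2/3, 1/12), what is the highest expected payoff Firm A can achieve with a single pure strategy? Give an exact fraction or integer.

low price: (2)·(1/4) + (-5)·(2/3) + (-7)·(1/12) = -41/12.
medium price: (-5)·(1/4) + (-2)·(2/3) + (-5)·(1/12) = -3.
high price: (-4)·(1/4) + (5)·(2/3) + (-5)·(1/12) = 23/12.
The best pure response is high price with expected payoff 23/12.

23/12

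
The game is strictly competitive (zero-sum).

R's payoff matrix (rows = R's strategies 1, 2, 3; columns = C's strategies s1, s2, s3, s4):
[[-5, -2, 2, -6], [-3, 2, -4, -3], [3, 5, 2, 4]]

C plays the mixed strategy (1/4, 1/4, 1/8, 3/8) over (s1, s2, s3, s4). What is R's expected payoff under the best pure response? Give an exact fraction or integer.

15/4

1: (-5)·(1/4) + (-2)·(1/4) + (2)·(1/8) + (-6)·(3/8) = -15/4.
2: (-3)·(1/4) + (2)·(1/4) + (-4)·(1/8) + (-3)·(3/8) = -15/8.
3: (3)·(1/4) + (5)·(1/4) + (2)·(1/8) + (4)·(3/8) = 15/4.
The best pure response is 3 with expected payoff 15/4.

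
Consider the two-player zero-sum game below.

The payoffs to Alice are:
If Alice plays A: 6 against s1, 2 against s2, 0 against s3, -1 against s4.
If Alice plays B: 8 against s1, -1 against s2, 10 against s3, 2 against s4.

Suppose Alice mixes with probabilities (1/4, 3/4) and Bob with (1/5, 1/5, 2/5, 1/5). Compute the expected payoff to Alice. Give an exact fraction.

Against (1/5, 1/5, 2/5, 1/5), each row's expected payoff is A: 7/5; B: 29/5.
Taking the (1/4, 3/4)-weighted average: (1/4)·(7/5) + (3/4)·(29/5) = 47/10.

47/10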